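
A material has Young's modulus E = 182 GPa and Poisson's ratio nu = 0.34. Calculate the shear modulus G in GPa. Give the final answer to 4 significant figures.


G = E / (2*(1+nu))
G = 182 / (2*(1+0.34))
G = 67.91 GPa


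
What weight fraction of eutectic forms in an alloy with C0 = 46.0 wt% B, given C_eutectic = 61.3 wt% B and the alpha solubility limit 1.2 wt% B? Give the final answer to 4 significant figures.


f_primary = (C_e - C0) / (C_e - C_alpha_max)
f_primary = (61.3 - 46.0) / (61.3 - 1.2)
f_primary = 0.254576
f_eutectic = 1 - 0.254576 = 0.7454


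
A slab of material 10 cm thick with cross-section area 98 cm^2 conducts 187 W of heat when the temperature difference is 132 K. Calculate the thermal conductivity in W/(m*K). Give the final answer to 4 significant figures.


k = Q*L / (A*dT)
L = 0.1 m, A = 9.8e-03 m^2
k = 187 * 0.1 / (9.8e-03 * 132)
k = 14.46 W/(m*K)


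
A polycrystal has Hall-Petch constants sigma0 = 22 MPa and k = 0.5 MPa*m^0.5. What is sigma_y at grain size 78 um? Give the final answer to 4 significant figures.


sigma_y = sigma0 + k / sqrt(d)
d = 78 um = 7.8e-05 m
sigma_y = 22 + 0.5 / sqrt(7.8e-05)
sigma_y = 78.61 MPa


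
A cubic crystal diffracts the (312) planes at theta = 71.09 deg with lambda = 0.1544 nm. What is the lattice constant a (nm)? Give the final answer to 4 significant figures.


d = lambda / (2*sin(theta))
d = 0.1544 / (2*sin(71.09 deg))
d = 0.0816043 nm
a = d * sqrt(h^2+k^2+l^2) = 0.0816043 * sqrt(14)
a = 0.3053 nm


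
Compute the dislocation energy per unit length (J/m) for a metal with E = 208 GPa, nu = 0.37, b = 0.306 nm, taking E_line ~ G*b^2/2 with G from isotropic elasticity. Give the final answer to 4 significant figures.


Step 1: G = E / (2*(1+nu))
G = 208 / (2*(1+0.37)) = 75.9124 GPa = 7.59124e+10 Pa
Step 2: E_line = G*b^2/2
b = 0.306 nm = 3.06e-10 m
E_line = 0.5 * 7.59124e+10 * (3.06e-10)^2 = 3.554e-09 J/m


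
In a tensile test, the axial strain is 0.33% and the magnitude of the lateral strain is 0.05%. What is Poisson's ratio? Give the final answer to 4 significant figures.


nu = -epsilon_lat / epsilon_axial
Lateral strain is contraction (negative), so using magnitudes:
nu = 0.05 / 0.33
nu = 0.1515


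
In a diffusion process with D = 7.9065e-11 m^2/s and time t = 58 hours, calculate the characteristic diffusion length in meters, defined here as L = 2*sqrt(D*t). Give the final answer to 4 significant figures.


t = 58 hr = 208800 s
Diffusion length = 2*sqrt(D*t)
= 2*sqrt(7.9065e-11 * 208800)
= 8.126e-03 m


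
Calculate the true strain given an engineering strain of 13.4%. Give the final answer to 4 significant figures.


epsilon_true = ln(1 + epsilon_eng)
epsilon_true = ln(1 + 0.134)
epsilon_true = 0.1258


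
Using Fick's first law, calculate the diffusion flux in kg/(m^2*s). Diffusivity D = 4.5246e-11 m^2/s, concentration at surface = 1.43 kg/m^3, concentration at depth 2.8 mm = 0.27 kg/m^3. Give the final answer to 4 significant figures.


J = -D * (dC/dx) = D * (C1 - C2) / dx
J = 4.5246e-11 * (1.43 - 0.27) / 2.8e-03
J = 1.874e-08 kg/(m^2*s)


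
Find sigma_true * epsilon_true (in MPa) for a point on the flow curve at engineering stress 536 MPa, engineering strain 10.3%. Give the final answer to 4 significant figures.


sigma_true = sigma_eng * (1 + epsilon_eng)
sigma_true = 536 * (1 + 0.103) = 591.208 MPa
epsilon_true = ln(1 + epsilon_eng)
epsilon_true = ln(1 + 0.103) = 0.0980337
sigma_true * epsilon_true = 591.208 * 0.0980337 = 57.96 MPa


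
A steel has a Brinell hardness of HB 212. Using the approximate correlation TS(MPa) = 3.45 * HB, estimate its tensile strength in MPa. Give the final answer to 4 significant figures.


TS (MPa) = 3.45 * HB
TS = 3.45 * 212
TS = 731.4 MPa


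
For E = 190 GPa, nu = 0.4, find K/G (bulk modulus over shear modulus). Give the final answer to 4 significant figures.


G = E / (2*(1+nu))
G = 190 / (2*(1+0.4)) = 67.8571 GPa
K = E / (3*(1-2*nu))
K = 190 / (3*(1-2*0.4)) = 316.667 GPa
K/G = 316.667 / 67.8571 = 4.667


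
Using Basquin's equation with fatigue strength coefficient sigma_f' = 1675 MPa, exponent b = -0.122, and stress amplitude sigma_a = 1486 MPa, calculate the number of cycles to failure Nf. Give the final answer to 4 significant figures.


sigma_a = sigma_f' * (2*Nf)^b
2*Nf = (sigma_a / sigma_f')^(1/b)
2*Nf = (1486 / 1675)^(1/-0.122)
2*Nf = 2.66807
Nf = 1.334 cycles


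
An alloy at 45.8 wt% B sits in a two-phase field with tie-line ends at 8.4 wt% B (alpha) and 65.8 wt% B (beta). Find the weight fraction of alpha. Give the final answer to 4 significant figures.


f_alpha = (C_beta - C0) / (C_beta - C_alpha)
f_alpha = (65.8 - 45.8) / (65.8 - 8.4)
f_alpha = 0.3484


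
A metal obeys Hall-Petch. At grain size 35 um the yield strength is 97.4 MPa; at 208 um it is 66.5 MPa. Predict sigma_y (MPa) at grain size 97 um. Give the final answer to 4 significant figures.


sigma_y = sigma0 + k / sqrt(d)
1/sqrt(d1) = 1/sqrt(3.5e-05) = 169.031;  1/sqrt(d2) = 69.3375
k = (sigma1 - sigma2) / (1/sqrt(d1) - 1/sqrt(d2)) = (97.4 - 66.5) / (169.031 - 69.3375) = 0.309951 MPa*m^0.5
sigma0 = sigma1 - k/sqrt(d1) = 97.4 - 0.309951*169.031 = 45.0088 MPa
sigma_y(d3) = 45.0088 + 0.309951 / sqrt(9.7e-05) = 76.48 MPa


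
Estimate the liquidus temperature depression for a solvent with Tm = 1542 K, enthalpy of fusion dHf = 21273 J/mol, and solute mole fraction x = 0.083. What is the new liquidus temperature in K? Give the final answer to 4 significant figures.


dT = R*Tm^2*x / dHf
dT = 8.314 * 1542^2 * 0.083 / 21273
dT = 77.1309 K
T_new = 1542 - 77.1309 = 1465 K


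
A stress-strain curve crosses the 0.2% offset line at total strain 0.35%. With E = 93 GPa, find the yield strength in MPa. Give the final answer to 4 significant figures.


Offset strain = 0.002
Elastic strain at yield = total_strain - offset = 3.5e-03 - 0.002 = 1.5e-03
sigma_y = E * elastic_strain = 93000 * 1.5e-03
sigma_y = 139.5 MPa


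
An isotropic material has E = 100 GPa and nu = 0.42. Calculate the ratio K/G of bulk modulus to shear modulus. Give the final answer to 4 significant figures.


G = E / (2*(1+nu))
G = 100 / (2*(1+0.42)) = 35.2113 GPa
K = E / (3*(1-2*nu))
K = 100 / (3*(1-2*0.42)) = 208.333 GPa
K/G = 208.333 / 35.2113 = 5.917


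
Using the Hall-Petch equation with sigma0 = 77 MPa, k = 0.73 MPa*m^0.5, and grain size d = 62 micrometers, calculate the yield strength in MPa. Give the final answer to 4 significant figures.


sigma_y = sigma0 + k / sqrt(d)
d = 62 um = 6.2e-05 m
sigma_y = 77 + 0.73 / sqrt(6.2e-05)
sigma_y = 169.7 MPa


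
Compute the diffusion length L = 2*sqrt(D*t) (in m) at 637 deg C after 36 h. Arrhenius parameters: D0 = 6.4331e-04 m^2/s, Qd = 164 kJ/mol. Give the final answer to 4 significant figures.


Step 1: D = D0 * exp(-Qd/(R*T))
T = 910.15 K
D = 6.4331e-04 * exp(-164e3 / (8.314 * 910.15)) = 2.48838e-13 m^2/s
Step 2: L = 2*sqrt(D*t)
t = 36 h = 129600 s
L = 2*sqrt(2.48838e-13 * 129600) = 3.592e-04 m


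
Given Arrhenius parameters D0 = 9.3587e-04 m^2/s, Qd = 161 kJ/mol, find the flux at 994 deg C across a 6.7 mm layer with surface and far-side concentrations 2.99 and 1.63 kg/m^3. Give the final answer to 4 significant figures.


Step 1: D = D0 * exp(-Qd/(R*T))
T = 994 + 273.15 = 1267.15 K
D = 9.3587e-04 * exp(-161e3 / (8.314 * 1267.15)) = 2.15879e-10 m^2/s
Step 2: J = D * (C1 - C2) / dx
J = 2.15879e-10 * (2.99 - 1.63) / 6.7e-03
J = 4.382e-08 kg/(m^2*s)


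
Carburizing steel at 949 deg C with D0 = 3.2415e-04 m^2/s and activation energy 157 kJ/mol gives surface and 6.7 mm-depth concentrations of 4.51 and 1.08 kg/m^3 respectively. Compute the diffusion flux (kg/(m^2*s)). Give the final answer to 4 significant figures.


Step 1: D = D0 * exp(-Qd/(R*T))
T = 949 + 273.15 = 1222.15 K
D = 3.2415e-04 * exp(-157e3 / (8.314 * 1222.15)) = 6.31437e-11 m^2/s
Step 2: J = D * (C1 - C2) / dx
J = 6.31437e-11 * (4.51 - 1.08) / 6.7e-03
J = 3.233e-08 kg/(m^2*s)


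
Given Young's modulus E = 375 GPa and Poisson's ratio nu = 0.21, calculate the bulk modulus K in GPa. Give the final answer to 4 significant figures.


K = E / (3*(1-2*nu))
K = 375 / (3*(1-2*0.21))
K = 215.5 GPa


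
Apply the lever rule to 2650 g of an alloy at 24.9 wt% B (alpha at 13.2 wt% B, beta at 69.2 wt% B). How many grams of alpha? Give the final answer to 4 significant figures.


f_alpha = (C_beta - C0) / (C_beta - C_alpha)
f_alpha = (69.2 - 24.9) / (69.2 - 13.2) = 0.791071
m_alpha = f_alpha * m_total = 0.791071 * 2650 = 2096 g


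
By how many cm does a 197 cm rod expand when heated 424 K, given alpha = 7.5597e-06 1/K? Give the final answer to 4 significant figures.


dL = L0 * alpha * dT
dL = 197 * 7.5597e-06 * 424
dL = 0.6314 cm


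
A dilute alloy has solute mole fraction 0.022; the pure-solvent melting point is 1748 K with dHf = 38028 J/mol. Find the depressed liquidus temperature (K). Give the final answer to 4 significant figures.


dT = R*Tm^2*x / dHf
dT = 8.314 * 1748^2 * 0.022 / 38028
dT = 14.6964 K
T_new = 1748 - 14.6964 = 1733 K


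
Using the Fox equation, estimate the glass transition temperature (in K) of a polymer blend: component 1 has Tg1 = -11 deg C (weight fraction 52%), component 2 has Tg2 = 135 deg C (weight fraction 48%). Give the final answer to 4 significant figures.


1/Tg = w1/Tg1 + w2/Tg2 (in Kelvin)
Tg1 = 262.15 K, Tg2 = 408.15 K
1/Tg = 0.52/262.15 + 0.48/408.15
Tg = 316.5 K


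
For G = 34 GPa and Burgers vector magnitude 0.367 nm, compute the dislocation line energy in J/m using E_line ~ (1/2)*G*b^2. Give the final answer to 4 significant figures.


E = G*b^2/2
b = 0.367 nm = 3.67e-10 m
G = 34 GPa = 3.4e+10 Pa
E = 0.5 * 3.4e+10 * (3.67e-10)^2
E = 2.29e-09 J/m


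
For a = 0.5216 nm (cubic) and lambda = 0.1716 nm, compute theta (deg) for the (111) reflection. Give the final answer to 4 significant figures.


d = a / sqrt(h^2+k^2+l^2)
d = 0.5216 / sqrt(3) = 0.301146 nm
lambda = 2*d*sin(theta)  =>  sin(theta) = lambda / (2*d)
sin(theta) = 0.1716 / (2 * 0.301146) = 0.284912
theta = 16.55 deg


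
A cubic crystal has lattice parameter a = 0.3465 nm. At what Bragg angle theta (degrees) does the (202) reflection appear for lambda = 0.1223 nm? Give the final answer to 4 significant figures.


d = a / sqrt(h^2+k^2+l^2)
d = 0.3465 / sqrt(8) = 0.122506 nm
lambda = 2*d*sin(theta)  =>  sin(theta) = lambda / (2*d)
sin(theta) = 0.1223 / (2 * 0.122506) = 0.499158
theta = 29.94 deg


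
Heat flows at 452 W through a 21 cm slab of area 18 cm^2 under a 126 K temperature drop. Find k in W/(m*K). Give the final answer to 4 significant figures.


k = Q*L / (A*dT)
L = 0.21 m, A = 1.8e-03 m^2
k = 452 * 0.21 / (1.8e-03 * 126)
k = 418.5 W/(m*K)


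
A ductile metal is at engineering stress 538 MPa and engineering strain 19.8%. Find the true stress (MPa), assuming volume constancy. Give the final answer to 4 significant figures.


sigma_true = sigma_eng * (1 + epsilon_eng)
sigma_true = 538 * (1 + 0.198)
sigma_true = 644.5 MPa


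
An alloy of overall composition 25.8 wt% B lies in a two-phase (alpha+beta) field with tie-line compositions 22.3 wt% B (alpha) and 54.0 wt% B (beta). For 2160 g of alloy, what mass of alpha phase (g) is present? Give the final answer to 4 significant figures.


f_alpha = (C_beta - C0) / (C_beta - C_alpha)
f_alpha = (54.0 - 25.8) / (54.0 - 22.3) = 0.88959
m_alpha = f_alpha * m_total = 0.88959 * 2160 = 1922 g


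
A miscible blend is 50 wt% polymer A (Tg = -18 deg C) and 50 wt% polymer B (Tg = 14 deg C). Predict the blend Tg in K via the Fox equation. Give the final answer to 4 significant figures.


1/Tg = w1/Tg1 + w2/Tg2 (in Kelvin)
Tg1 = 255.15 K, Tg2 = 287.15 K
1/Tg = 0.5/255.15 + 0.5/287.15
Tg = 270.2 K


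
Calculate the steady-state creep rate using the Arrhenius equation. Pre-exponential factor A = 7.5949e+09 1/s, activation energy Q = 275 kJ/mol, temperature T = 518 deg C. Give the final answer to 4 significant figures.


rate = A * exp(-Q / (R*T))
T = 518 + 273.15 = 791.15 K
rate = 7.5949e+09 * exp(-275e3 / (8.314 * 791.15))
rate = 5.289e-09 1/s


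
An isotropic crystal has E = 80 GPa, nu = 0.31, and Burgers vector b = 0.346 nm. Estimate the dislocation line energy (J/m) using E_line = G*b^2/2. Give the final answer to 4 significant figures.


Step 1: G = E / (2*(1+nu))
G = 80 / (2*(1+0.31)) = 30.5344 GPa = 3.05344e+10 Pa
Step 2: E_line = G*b^2/2
b = 0.346 nm = 3.46e-10 m
E_line = 0.5 * 3.05344e+10 * (3.46e-10)^2 = 1.828e-09 J/m


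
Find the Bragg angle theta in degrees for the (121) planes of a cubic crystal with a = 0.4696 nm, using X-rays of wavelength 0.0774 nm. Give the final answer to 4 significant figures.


d = a / sqrt(h^2+k^2+l^2)
d = 0.4696 / sqrt(6) = 0.191713 nm
lambda = 2*d*sin(theta)  =>  sin(theta) = lambda / (2*d)
sin(theta) = 0.0774 / (2 * 0.191713) = 0.201864
theta = 11.65 deg


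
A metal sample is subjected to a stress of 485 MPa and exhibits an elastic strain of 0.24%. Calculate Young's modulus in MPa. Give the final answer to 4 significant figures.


E = sigma / epsilon
epsilon = 0.24% = 2.4e-03
E = 485 / 2.4e-03
E = 202100 MPa


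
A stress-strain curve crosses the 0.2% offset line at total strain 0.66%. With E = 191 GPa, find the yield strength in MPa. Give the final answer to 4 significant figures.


Offset strain = 0.002
Elastic strain at yield = total_strain - offset = 6.6e-03 - 0.002 = 4.6e-03
sigma_y = E * elastic_strain = 191000 * 4.6e-03
sigma_y = 878.6 MPa


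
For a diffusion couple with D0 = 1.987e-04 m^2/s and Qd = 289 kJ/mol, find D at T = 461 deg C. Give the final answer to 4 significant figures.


D = D0 * exp(-Qd / (R*T))
T = 734.15 K
D = 1.987e-04 * exp(-289e3 / (8.314 * 734.15))
D = 5.434e-25 m^2/s


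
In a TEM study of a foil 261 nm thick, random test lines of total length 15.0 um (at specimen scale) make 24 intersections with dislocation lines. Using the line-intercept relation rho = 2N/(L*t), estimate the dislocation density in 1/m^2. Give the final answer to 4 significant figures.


rho = 2N / (L * t)
L = 15.0 um = 1.5e-05 m, t = 261 nm = 2.61e-07 m
rho = 2 * 24 / (1.5e-05 * 2.61e-07)
rho = 1.226e+13 1/m^2


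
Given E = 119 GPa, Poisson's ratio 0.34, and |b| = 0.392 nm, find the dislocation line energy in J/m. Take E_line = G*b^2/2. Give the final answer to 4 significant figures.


Step 1: G = E / (2*(1+nu))
G = 119 / (2*(1+0.34)) = 44.403 GPa = 4.4403e+10 Pa
Step 2: E_line = G*b^2/2
b = 0.392 nm = 3.92e-10 m
E_line = 0.5 * 4.4403e+10 * (3.92e-10)^2 = 3.412e-09 J/m


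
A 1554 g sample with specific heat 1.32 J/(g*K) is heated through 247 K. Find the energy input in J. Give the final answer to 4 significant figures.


Q = m * cp * dT
Q = 1554 * 1.32 * 247
Q = 506700 J


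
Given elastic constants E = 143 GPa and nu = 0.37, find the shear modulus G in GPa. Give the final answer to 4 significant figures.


G = E / (2*(1+nu))
G = 143 / (2*(1+0.37))
G = 52.19 GPa


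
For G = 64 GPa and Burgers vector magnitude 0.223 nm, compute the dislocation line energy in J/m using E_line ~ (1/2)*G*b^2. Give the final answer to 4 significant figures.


E = G*b^2/2
b = 0.223 nm = 2.23e-10 m
G = 64 GPa = 6.4e+10 Pa
E = 0.5 * 6.4e+10 * (2.23e-10)^2
E = 1.591e-09 J/m


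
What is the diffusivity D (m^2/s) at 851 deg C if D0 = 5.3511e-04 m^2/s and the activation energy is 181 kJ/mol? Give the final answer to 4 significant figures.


D = D0 * exp(-Qd / (R*T))
T = 1124.15 K
D = 5.3511e-04 * exp(-181e3 / (8.314 * 1124.15))
D = 2.079e-12 m^2/s


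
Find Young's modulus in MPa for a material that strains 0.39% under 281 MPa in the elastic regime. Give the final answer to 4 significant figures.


E = sigma / epsilon
epsilon = 0.39% = 3.9e-03
E = 281 / 3.9e-03
E = 72050 MPa


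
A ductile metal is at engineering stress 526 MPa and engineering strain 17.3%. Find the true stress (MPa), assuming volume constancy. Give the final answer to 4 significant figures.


sigma_true = sigma_eng * (1 + epsilon_eng)
sigma_true = 526 * (1 + 0.173)
sigma_true = 617 MPa


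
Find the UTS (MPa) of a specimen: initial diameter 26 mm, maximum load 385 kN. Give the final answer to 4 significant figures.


A0 = pi*(d/2)^2 = pi*(26/2)^2 = 530.929 mm^2
UTS = F_max / A0 = 385*1000 / 530.929
UTS = 725.1 MPa


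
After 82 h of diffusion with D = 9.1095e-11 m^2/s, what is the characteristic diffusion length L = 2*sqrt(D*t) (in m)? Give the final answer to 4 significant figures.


t = 82 hr = 295200 s
Diffusion length = 2*sqrt(D*t)
= 2*sqrt(9.1095e-11 * 295200)
= 0.01037 m


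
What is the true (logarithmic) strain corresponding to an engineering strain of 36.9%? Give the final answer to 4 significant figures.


epsilon_true = ln(1 + epsilon_eng)
epsilon_true = ln(1 + 0.369)
epsilon_true = 0.3141


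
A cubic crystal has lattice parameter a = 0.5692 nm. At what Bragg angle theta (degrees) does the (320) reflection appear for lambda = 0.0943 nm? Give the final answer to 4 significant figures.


d = a / sqrt(h^2+k^2+l^2)
d = 0.5692 / sqrt(13) = 0.157868 nm
lambda = 2*d*sin(theta)  =>  sin(theta) = lambda / (2*d)
sin(theta) = 0.0943 / (2 * 0.157868) = 0.298668
theta = 17.38 deg


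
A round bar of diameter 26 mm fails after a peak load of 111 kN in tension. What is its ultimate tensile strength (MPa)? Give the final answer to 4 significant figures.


A0 = pi*(d/2)^2 = pi*(26/2)^2 = 530.929 mm^2
UTS = F_max / A0 = 111*1000 / 530.929
UTS = 209.1 MPa


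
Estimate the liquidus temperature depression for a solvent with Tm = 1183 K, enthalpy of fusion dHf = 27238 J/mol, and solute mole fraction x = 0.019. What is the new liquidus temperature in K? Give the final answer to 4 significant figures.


dT = R*Tm^2*x / dHf
dT = 8.314 * 1183^2 * 0.019 / 27238
dT = 8.1163 K
T_new = 1183 - 8.1163 = 1175 K


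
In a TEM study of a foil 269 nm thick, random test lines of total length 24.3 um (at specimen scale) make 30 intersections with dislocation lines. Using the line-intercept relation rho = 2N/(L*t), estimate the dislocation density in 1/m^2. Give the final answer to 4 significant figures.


rho = 2N / (L * t)
L = 24.3 um = 2.43e-05 m, t = 269 nm = 2.69e-07 m
rho = 2 * 30 / (2.43e-05 * 2.69e-07)
rho = 9.179e+12 1/m^2


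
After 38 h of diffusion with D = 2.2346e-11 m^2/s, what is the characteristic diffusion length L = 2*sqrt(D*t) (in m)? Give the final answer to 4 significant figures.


t = 38 hr = 136800 s
Diffusion length = 2*sqrt(D*t)
= 2*sqrt(2.2346e-11 * 136800)
= 3.497e-03 m


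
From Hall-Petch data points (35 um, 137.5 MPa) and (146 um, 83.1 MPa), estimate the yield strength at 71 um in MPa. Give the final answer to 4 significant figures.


sigma_y = sigma0 + k / sqrt(d)
1/sqrt(d1) = 1/sqrt(3.5e-05) = 169.031;  1/sqrt(d2) = 82.7606
k = (sigma1 - sigma2) / (1/sqrt(d1) - 1/sqrt(d2)) = (137.5 - 83.1) / (169.031 - 82.7606) = 0.630577 MPa*m^0.5
sigma0 = sigma1 - k/sqrt(d1) = 137.5 - 0.630577*169.031 = 30.9131 MPa
sigma_y(d3) = 30.9131 + 0.630577 / sqrt(7.1e-05) = 105.7 MPa


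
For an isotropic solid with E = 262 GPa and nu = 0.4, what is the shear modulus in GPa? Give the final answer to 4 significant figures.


G = E / (2*(1+nu))
G = 262 / (2*(1+0.4))
G = 93.57 GPa


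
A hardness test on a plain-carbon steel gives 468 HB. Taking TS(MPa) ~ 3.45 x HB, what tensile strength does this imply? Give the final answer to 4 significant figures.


TS (MPa) = 3.45 * HB
TS = 3.45 * 468
TS = 1615 MPa


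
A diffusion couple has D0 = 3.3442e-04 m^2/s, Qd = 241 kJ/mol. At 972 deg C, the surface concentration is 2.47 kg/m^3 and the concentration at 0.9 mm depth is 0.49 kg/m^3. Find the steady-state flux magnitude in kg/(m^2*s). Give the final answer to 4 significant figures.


Step 1: D = D0 * exp(-Qd/(R*T))
T = 972 + 273.15 = 1245.15 K
D = 3.3442e-04 * exp(-241e3 / (8.314 * 1245.15)) = 2.59335e-14 m^2/s
Step 2: J = D * (C1 - C2) / dx
J = 2.59335e-14 * (2.47 - 0.49) / 9e-04
J = 5.705e-11 kg/(m^2*s)


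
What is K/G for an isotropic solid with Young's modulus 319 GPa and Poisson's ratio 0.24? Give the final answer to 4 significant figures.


G = E / (2*(1+nu))
G = 319 / (2*(1+0.24)) = 128.629 GPa
K = E / (3*(1-2*nu))
K = 319 / (3*(1-2*0.24)) = 204.487 GPa
K/G = 204.487 / 128.629 = 1.59


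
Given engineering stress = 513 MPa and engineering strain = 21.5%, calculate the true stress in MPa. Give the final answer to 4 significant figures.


sigma_true = sigma_eng * (1 + epsilon_eng)
sigma_true = 513 * (1 + 0.215)
sigma_true = 623.3 MPa


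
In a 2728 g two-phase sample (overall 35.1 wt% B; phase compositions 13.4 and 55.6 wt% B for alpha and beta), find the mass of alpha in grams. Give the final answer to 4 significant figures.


f_alpha = (C_beta - C0) / (C_beta - C_alpha)
f_alpha = (55.6 - 35.1) / (55.6 - 13.4) = 0.485782
m_alpha = f_alpha * m_total = 0.485782 * 2728 = 1325 g


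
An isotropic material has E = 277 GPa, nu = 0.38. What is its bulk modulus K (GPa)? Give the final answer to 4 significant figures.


K = E / (3*(1-2*nu))
K = 277 / (3*(1-2*0.38))
K = 384.7 GPa


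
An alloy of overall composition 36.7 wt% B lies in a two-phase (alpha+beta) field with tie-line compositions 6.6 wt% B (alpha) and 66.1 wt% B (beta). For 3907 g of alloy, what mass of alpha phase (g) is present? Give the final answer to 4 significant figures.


f_alpha = (C_beta - C0) / (C_beta - C_alpha)
f_alpha = (66.1 - 36.7) / (66.1 - 6.6) = 0.494118
m_alpha = f_alpha * m_total = 0.494118 * 3907 = 1931 g


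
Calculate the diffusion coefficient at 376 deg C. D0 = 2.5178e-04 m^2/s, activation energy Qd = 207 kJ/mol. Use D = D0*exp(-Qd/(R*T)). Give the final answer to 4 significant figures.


D = D0 * exp(-Qd / (R*T))
T = 649.15 K
D = 2.5178e-04 * exp(-207e3 / (8.314 * 649.15))
D = 5.545e-21 m^2/s


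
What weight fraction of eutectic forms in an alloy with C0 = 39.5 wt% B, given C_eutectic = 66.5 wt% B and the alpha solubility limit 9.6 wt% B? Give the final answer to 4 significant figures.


f_primary = (C_e - C0) / (C_e - C_alpha_max)
f_primary = (66.5 - 39.5) / (66.5 - 9.6)
f_primary = 0.474517
f_eutectic = 1 - 0.474517 = 0.5255


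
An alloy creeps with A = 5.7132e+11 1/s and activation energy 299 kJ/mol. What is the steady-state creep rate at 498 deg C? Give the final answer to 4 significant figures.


rate = A * exp(-Q / (R*T))
T = 498 + 273.15 = 771.15 K
rate = 5.7132e+11 * exp(-299e3 / (8.314 * 771.15))
rate = 3.185e-09 1/s


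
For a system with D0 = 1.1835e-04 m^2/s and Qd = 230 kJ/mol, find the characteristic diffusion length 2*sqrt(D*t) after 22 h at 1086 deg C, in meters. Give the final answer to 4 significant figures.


Step 1: D = D0 * exp(-Qd/(R*T))
T = 1359.15 K
D = 1.1835e-04 * exp(-230e3 / (8.314 * 1359.15)) = 1.71208e-13 m^2/s
Step 2: L = 2*sqrt(D*t)
t = 22 h = 79200 s
L = 2*sqrt(1.71208e-13 * 79200) = 2.329e-04 m


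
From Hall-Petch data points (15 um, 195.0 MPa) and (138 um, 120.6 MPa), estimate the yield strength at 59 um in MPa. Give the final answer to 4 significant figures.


sigma_y = sigma0 + k / sqrt(d)
1/sqrt(d1) = 1/sqrt(1.5e-05) = 258.199;  1/sqrt(d2) = 85.1257
k = (sigma1 - sigma2) / (1/sqrt(d1) - 1/sqrt(d2)) = (195.0 - 120.6) / (258.199 - 85.1257) = 0.429876 MPa*m^0.5
sigma0 = sigma1 - k/sqrt(d1) = 195.0 - 0.429876*258.199 = 84.0065 MPa
sigma_y(d3) = 84.0065 + 0.429876 / sqrt(5.9e-05) = 140 MPa


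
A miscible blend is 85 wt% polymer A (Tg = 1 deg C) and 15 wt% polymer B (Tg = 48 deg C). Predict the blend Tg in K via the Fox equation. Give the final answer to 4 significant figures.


1/Tg = w1/Tg1 + w2/Tg2 (in Kelvin)
Tg1 = 274.15 K, Tg2 = 321.15 K
1/Tg = 0.85/274.15 + 0.15/321.15
Tg = 280.3 K


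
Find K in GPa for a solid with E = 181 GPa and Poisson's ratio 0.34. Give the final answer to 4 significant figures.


K = E / (3*(1-2*nu))
K = 181 / (3*(1-2*0.34))
K = 188.5 GPa


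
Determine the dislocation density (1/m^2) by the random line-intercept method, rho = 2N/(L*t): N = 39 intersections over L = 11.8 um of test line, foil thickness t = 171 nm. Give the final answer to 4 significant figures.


rho = 2N / (L * t)
L = 11.8 um = 1.18e-05 m, t = 171 nm = 1.71e-07 m
rho = 2 * 39 / (1.18e-05 * 1.71e-07)
rho = 3.866e+13 1/m^2


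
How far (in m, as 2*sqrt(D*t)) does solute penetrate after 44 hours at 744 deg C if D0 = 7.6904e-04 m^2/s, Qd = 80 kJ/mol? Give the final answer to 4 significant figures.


Step 1: D = D0 * exp(-Qd/(R*T))
T = 1017.15 K
D = 7.6904e-04 * exp(-80e3 / (8.314 * 1017.15)) = 5.99083e-08 m^2/s
Step 2: L = 2*sqrt(D*t)
t = 44 h = 158400 s
L = 2*sqrt(5.99083e-08 * 158400) = 0.1948 m


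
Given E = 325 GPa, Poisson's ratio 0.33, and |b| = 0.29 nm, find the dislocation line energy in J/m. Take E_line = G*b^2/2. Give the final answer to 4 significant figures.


Step 1: G = E / (2*(1+nu))
G = 325 / (2*(1+0.33)) = 122.18 GPa = 1.2218e+11 Pa
Step 2: E_line = G*b^2/2
b = 0.29 nm = 2.9e-10 m
E_line = 0.5 * 1.2218e+11 * (2.9e-10)^2 = 5.138e-09 J/m


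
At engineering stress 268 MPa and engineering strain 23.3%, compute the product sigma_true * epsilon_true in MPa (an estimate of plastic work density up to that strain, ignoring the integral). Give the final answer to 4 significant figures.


sigma_true = sigma_eng * (1 + epsilon_eng)
sigma_true = 268 * (1 + 0.233) = 330.444 MPa
epsilon_true = ln(1 + epsilon_eng)
epsilon_true = ln(1 + 0.233) = 0.20945
sigma_true * epsilon_true = 330.444 * 0.20945 = 69.21 MPa


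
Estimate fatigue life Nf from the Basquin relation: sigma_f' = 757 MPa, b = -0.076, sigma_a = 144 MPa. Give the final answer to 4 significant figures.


sigma_a = sigma_f' * (2*Nf)^b
2*Nf = (sigma_a / sigma_f')^(1/b)
2*Nf = (144 / 757)^(1/-0.076)
2*Nf = 3.04322e+09
Nf = 1.522e+09 cycles


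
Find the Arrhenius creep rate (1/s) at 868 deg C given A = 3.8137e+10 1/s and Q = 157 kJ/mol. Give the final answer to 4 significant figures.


rate = A * exp(-Q / (R*T))
T = 868 + 273.15 = 1141.15 K
rate = 3.8137e+10 * exp(-157e3 / (8.314 * 1141.15))
rate = 2481 1/s


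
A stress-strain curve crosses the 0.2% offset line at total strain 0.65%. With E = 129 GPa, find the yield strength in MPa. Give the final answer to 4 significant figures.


Offset strain = 0.002
Elastic strain at yield = total_strain - offset = 6.5e-03 - 0.002 = 4.5e-03
sigma_y = E * elastic_strain = 129000 * 4.5e-03
sigma_y = 580.5 MPa


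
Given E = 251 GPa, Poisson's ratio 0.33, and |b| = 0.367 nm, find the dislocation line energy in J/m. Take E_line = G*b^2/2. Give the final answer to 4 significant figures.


Step 1: G = E / (2*(1+nu))
G = 251 / (2*(1+0.33)) = 94.3609 GPa = 9.43609e+10 Pa
Step 2: E_line = G*b^2/2
b = 0.367 nm = 3.67e-10 m
E_line = 0.5 * 9.43609e+10 * (3.67e-10)^2 = 6.355e-09 J/m


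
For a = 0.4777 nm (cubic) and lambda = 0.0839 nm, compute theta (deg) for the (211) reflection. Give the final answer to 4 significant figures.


d = a / sqrt(h^2+k^2+l^2)
d = 0.4777 / sqrt(6) = 0.19502 nm
lambda = 2*d*sin(theta)  =>  sin(theta) = lambda / (2*d)
sin(theta) = 0.0839 / (2 * 0.19502) = 0.215106
theta = 12.42 deg


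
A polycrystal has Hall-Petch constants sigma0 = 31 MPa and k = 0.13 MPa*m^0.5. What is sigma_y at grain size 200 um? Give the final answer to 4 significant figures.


sigma_y = sigma0 + k / sqrt(d)
d = 200 um = 2e-04 m
sigma_y = 31 + 0.13 / sqrt(2e-04)
sigma_y = 40.19 MPa


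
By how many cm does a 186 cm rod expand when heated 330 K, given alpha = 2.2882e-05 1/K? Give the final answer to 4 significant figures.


dL = L0 * alpha * dT
dL = 186 * 2.2882e-05 * 330
dL = 1.404 cm


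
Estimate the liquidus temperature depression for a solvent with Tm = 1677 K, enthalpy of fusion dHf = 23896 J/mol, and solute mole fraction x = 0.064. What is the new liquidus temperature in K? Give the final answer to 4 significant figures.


dT = R*Tm^2*x / dHf
dT = 8.314 * 1677^2 * 0.064 / 23896
dT = 62.6226 K
T_new = 1677 - 62.6226 = 1614 K


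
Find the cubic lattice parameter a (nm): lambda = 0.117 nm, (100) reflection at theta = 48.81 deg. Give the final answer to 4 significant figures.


d = lambda / (2*sin(theta))
d = 0.117 / (2*sin(48.81 deg))
d = 0.0777378 nm
a = d * sqrt(h^2+k^2+l^2) = 0.0777378 * sqrt(1)
a = 0.07774 nm


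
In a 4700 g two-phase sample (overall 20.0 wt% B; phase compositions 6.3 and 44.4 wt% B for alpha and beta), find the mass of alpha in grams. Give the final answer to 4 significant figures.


f_alpha = (C_beta - C0) / (C_beta - C_alpha)
f_alpha = (44.4 - 20.0) / (44.4 - 6.3) = 0.64042
m_alpha = f_alpha * m_total = 0.64042 * 4700 = 3010 g


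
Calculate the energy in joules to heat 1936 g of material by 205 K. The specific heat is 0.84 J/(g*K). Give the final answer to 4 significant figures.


Q = m * cp * dT
Q = 1936 * 0.84 * 205
Q = 333400 J


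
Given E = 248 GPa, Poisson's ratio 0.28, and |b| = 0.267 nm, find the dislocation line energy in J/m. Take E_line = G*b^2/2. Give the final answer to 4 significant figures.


Step 1: G = E / (2*(1+nu))
G = 248 / (2*(1+0.28)) = 96.875 GPa = 9.6875e+10 Pa
Step 2: E_line = G*b^2/2
b = 0.267 nm = 2.67e-10 m
E_line = 0.5 * 9.6875e+10 * (2.67e-10)^2 = 3.453e-09 J/m


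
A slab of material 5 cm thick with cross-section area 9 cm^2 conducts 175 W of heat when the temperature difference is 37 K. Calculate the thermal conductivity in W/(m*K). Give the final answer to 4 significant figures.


k = Q*L / (A*dT)
L = 0.05 m, A = 9e-04 m^2
k = 175 * 0.05 / (9e-04 * 37)
k = 262.8 W/(m*K)


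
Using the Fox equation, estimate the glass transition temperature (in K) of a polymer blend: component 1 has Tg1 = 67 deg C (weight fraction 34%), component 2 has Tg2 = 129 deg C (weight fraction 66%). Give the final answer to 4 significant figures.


1/Tg = w1/Tg1 + w2/Tg2 (in Kelvin)
Tg1 = 340.15 K, Tg2 = 402.15 K
1/Tg = 0.34/340.15 + 0.66/402.15
Tg = 378.7 K


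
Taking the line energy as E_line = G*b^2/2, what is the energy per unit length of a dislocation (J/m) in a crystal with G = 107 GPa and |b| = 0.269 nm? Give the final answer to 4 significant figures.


E = G*b^2/2
b = 0.269 nm = 2.69e-10 m
G = 107 GPa = 1.07e+11 Pa
E = 0.5 * 1.07e+11 * (2.69e-10)^2
E = 3.871e-09 J/m


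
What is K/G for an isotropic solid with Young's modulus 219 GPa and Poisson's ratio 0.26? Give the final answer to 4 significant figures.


G = E / (2*(1+nu))
G = 219 / (2*(1+0.26)) = 86.9048 GPa
K = E / (3*(1-2*nu))
K = 219 / (3*(1-2*0.26)) = 152.083 GPa
K/G = 152.083 / 86.9048 = 1.75


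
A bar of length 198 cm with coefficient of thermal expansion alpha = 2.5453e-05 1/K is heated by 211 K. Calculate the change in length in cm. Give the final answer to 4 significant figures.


dL = L0 * alpha * dT
dL = 198 * 2.5453e-05 * 211
dL = 1.063 cm


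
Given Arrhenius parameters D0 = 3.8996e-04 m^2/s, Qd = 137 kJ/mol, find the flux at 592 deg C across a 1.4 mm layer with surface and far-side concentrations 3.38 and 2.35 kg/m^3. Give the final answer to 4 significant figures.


Step 1: D = D0 * exp(-Qd/(R*T))
T = 592 + 273.15 = 865.15 K
D = 3.8996e-04 * exp(-137e3 / (8.314 * 865.15)) = 2.08523e-12 m^2/s
Step 2: J = D * (C1 - C2) / dx
J = 2.08523e-12 * (3.38 - 2.35) / 1.4e-03
J = 1.534e-09 kg/(m^2*s)


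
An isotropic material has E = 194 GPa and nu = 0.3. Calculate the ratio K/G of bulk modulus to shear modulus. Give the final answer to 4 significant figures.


G = E / (2*(1+nu))
G = 194 / (2*(1+0.3)) = 74.6154 GPa
K = E / (3*(1-2*nu))
K = 194 / (3*(1-2*0.3)) = 161.667 GPa
K/G = 161.667 / 74.6154 = 2.167


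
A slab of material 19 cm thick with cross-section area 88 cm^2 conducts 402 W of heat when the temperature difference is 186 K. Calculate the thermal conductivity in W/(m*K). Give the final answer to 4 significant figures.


k = Q*L / (A*dT)
L = 0.19 m, A = 8.8e-03 m^2
k = 402 * 0.19 / (8.8e-03 * 186)
k = 46.66 W/(m*K)


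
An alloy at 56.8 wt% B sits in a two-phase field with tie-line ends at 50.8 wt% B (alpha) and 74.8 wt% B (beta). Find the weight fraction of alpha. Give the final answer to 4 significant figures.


f_alpha = (C_beta - C0) / (C_beta - C_alpha)
f_alpha = (74.8 - 56.8) / (74.8 - 50.8)
f_alpha = 0.75


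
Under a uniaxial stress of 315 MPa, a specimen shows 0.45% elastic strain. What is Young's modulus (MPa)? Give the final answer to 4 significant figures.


E = sigma / epsilon
epsilon = 0.45% = 4.5e-03
E = 315 / 4.5e-03
E = 70000 MPa


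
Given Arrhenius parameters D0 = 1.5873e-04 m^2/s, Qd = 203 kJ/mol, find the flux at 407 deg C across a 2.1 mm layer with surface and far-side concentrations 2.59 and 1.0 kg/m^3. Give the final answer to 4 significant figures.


Step 1: D = D0 * exp(-Qd/(R*T))
T = 407 + 273.15 = 680.15 K
D = 1.5873e-04 * exp(-203e3 / (8.314 * 680.15)) = 4.07341e-20 m^2/s
Step 2: J = D * (C1 - C2) / dx
J = 4.07341e-20 * (2.59 - 1.0) / 2.1e-03
J = 3.084e-17 kg/(m^2*s)


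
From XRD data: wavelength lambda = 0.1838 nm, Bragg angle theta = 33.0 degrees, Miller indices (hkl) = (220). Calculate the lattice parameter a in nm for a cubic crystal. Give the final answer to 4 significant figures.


d = lambda / (2*sin(theta))
d = 0.1838 / (2*sin(33.0 deg))
d = 0.168736 nm
a = d * sqrt(h^2+k^2+l^2) = 0.168736 * sqrt(8)
a = 0.4773 nm


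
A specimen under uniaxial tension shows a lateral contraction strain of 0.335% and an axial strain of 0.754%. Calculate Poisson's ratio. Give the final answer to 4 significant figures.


nu = -epsilon_lat / epsilon_axial
Lateral strain is contraction (negative), so using magnitudes:
nu = 0.335 / 0.754
nu = 0.4443


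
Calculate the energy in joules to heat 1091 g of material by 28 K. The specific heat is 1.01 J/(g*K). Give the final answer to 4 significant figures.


Q = m * cp * dT
Q = 1091 * 1.01 * 28
Q = 30850 J


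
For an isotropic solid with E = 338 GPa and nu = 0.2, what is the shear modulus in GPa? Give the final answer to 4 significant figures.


G = E / (2*(1+nu))
G = 338 / (2*(1+0.2))
G = 140.8 GPa


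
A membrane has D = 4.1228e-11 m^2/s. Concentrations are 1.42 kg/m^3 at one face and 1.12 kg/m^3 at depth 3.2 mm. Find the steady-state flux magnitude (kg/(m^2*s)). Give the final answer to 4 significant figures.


J = -D * (dC/dx) = D * (C1 - C2) / dx
J = 4.1228e-11 * (1.42 - 1.12) / 3.2e-03
J = 3.865e-09 kg/(m^2*s)


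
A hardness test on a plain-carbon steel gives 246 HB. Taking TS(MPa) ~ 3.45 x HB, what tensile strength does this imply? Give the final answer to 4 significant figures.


TS (MPa) = 3.45 * HB
TS = 3.45 * 246
TS = 848.7 MPa


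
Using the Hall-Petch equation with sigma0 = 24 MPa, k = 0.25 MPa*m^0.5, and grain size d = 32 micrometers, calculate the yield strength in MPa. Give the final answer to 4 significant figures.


sigma_y = sigma0 + k / sqrt(d)
d = 32 um = 3.2e-05 m
sigma_y = 24 + 0.25 / sqrt(3.2e-05)
sigma_y = 68.19 MPa


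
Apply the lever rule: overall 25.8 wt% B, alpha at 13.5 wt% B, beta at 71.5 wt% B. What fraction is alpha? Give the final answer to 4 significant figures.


f_alpha = (C_beta - C0) / (C_beta - C_alpha)
f_alpha = (71.5 - 25.8) / (71.5 - 13.5)
f_alpha = 0.7879


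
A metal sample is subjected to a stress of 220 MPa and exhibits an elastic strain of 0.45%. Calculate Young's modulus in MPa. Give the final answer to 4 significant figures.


E = sigma / epsilon
epsilon = 0.45% = 4.5e-03
E = 220 / 4.5e-03
E = 48890 MPa


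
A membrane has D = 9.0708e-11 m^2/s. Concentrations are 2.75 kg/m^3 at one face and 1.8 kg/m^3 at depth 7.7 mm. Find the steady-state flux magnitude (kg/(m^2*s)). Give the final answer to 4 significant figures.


J = -D * (dC/dx) = D * (C1 - C2) / dx
J = 9.0708e-11 * (2.75 - 1.8) / 7.7e-03
J = 1.119e-08 kg/(m^2*s)


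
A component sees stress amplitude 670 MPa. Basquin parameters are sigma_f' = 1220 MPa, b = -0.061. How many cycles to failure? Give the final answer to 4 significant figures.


sigma_a = sigma_f' * (2*Nf)^b
2*Nf = (sigma_a / sigma_f')^(1/b)
2*Nf = (670 / 1220)^(1/-0.061)
2*Nf = 18491.3
Nf = 9246 cycles


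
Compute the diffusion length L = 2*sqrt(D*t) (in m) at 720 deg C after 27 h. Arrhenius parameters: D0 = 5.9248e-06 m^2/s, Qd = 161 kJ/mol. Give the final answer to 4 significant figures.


Step 1: D = D0 * exp(-Qd/(R*T))
T = 993.15 K
D = 5.9248e-06 * exp(-161e3 / (8.314 * 993.15)) = 2.01645e-14 m^2/s
Step 2: L = 2*sqrt(D*t)
t = 27 h = 97200 s
L = 2*sqrt(2.01645e-14 * 97200) = 8.854e-05 m


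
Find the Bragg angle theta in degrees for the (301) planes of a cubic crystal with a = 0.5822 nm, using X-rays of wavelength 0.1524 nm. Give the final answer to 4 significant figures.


d = a / sqrt(h^2+k^2+l^2)
d = 0.5822 / sqrt(10) = 0.184108 nm
lambda = 2*d*sin(theta)  =>  sin(theta) = lambda / (2*d)
sin(theta) = 0.1524 / (2 * 0.184108) = 0.413888
theta = 24.45 deg


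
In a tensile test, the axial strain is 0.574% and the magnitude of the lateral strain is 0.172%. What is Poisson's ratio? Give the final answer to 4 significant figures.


nu = -epsilon_lat / epsilon_axial
Lateral strain is contraction (negative), so using magnitudes:
nu = 0.172 / 0.574
nu = 0.2997


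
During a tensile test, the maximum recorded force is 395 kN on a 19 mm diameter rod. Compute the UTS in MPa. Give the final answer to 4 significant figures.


A0 = pi*(d/2)^2 = pi*(19/2)^2 = 283.529 mm^2
UTS = F_max / A0 = 395*1000 / 283.529
UTS = 1393 MPa


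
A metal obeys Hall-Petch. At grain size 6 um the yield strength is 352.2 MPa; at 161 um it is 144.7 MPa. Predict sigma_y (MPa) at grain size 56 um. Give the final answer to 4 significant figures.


sigma_y = sigma0 + k / sqrt(d)
1/sqrt(d1) = 1/sqrt(6e-06) = 408.248;  1/sqrt(d2) = 78.811
k = (sigma1 - sigma2) / (1/sqrt(d1) - 1/sqrt(d2)) = (352.2 - 144.7) / (408.248 - 78.811) = 0.629862 MPa*m^0.5
sigma0 = sigma1 - k/sqrt(d1) = 352.2 - 0.629862*408.248 = 95.0599 MPa
sigma_y(d3) = 95.0599 + 0.629862 / sqrt(5.6e-05) = 179.2 MPa


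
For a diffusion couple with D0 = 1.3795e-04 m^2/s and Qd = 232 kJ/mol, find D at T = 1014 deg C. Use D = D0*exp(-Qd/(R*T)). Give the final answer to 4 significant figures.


D = D0 * exp(-Qd / (R*T))
T = 1287.15 K
D = 1.3795e-04 * exp(-232e3 / (8.314 * 1287.15))
D = 5.302e-14 m^2/s


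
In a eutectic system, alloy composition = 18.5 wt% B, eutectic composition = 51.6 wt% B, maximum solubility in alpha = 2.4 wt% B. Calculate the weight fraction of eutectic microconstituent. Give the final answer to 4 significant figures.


f_primary = (C_e - C0) / (C_e - C_alpha_max)
f_primary = (51.6 - 18.5) / (51.6 - 2.4)
f_primary = 0.672764
f_eutectic = 1 - 0.672764 = 0.3272


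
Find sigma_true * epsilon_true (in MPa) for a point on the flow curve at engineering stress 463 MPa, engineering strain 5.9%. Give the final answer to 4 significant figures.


sigma_true = sigma_eng * (1 + epsilon_eng)
sigma_true = 463 * (1 + 0.059) = 490.317 MPa
epsilon_true = ln(1 + epsilon_eng)
epsilon_true = ln(1 + 0.059) = 0.0573251
sigma_true * epsilon_true = 490.317 * 0.0573251 = 28.11 MPa


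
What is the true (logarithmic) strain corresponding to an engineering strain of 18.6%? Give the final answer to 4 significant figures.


epsilon_true = ln(1 + epsilon_eng)
epsilon_true = ln(1 + 0.186)
epsilon_true = 0.1706


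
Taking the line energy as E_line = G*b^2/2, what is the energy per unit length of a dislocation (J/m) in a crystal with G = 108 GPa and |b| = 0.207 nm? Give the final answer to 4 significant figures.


E = G*b^2/2
b = 0.207 nm = 2.07e-10 m
G = 108 GPa = 1.08e+11 Pa
E = 0.5 * 1.08e+11 * (2.07e-10)^2
E = 2.314e-09 J/m


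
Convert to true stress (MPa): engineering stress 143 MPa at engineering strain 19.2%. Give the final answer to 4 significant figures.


sigma_true = sigma_eng * (1 + epsilon_eng)
sigma_true = 143 * (1 + 0.192)
sigma_true = 170.5 MPa


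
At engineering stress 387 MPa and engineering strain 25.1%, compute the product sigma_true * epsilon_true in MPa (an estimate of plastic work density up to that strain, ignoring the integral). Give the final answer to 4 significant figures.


sigma_true = sigma_eng * (1 + epsilon_eng)
sigma_true = 387 * (1 + 0.251) = 484.137 MPa
epsilon_true = ln(1 + epsilon_eng)
epsilon_true = ln(1 + 0.251) = 0.223943
sigma_true * epsilon_true = 484.137 * 0.223943 = 108.4 MPa
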